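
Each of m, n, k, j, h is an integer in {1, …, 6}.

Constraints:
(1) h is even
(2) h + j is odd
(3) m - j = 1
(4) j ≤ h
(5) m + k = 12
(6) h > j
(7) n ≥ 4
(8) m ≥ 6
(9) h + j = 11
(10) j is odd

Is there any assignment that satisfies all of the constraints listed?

Try m = 6, n = 6, k = 6, j = 5, h = 6.
Check constraint 3: m - j = 1; constraint 5: m + k = 12. The remaining constraints are straightforward to verify.

Satisfiable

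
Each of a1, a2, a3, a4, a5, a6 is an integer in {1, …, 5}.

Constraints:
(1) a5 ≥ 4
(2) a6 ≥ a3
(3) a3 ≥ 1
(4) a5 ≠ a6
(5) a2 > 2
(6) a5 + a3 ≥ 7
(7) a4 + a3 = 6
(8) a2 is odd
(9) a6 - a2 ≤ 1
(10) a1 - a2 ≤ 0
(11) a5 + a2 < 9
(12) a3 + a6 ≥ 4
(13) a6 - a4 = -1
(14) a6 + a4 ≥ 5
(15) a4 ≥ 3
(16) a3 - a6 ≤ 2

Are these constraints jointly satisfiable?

Satisfiable

Take a1 = 3, a2 = 3, a3 = 2, a4 = 4, a5 = 5, a6 = 3. Then constraint 6: a5 + a3 = 7; constraint 7: a4 + a3 = 6, and every other listed constraint is also met.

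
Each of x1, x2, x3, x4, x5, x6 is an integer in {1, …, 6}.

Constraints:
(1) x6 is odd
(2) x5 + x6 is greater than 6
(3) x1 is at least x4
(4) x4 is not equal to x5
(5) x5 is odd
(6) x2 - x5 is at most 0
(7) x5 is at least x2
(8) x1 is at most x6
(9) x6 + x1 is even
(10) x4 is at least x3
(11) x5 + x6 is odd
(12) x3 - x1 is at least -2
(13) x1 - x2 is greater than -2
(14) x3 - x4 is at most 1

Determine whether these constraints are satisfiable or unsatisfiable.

Unsatisfiable

Constraint 5 makes x5 odd and constraint 1 makes x6 odd, so x5 + x6 must be even. Constraint 11 says x5 + x6 is odd — contradiction.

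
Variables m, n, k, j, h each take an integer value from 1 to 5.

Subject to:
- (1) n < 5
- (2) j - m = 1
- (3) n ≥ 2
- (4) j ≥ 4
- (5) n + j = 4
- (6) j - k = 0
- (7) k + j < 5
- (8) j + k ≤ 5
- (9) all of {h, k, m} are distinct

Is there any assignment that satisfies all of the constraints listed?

Unsatisfiable

From constraint 3: n ≥ 2. From constraint 4: j ≥ 4. Hence n + j ≥ 6. But constraint 5 requires n + j = 4, and 4 < 6. Contradiction.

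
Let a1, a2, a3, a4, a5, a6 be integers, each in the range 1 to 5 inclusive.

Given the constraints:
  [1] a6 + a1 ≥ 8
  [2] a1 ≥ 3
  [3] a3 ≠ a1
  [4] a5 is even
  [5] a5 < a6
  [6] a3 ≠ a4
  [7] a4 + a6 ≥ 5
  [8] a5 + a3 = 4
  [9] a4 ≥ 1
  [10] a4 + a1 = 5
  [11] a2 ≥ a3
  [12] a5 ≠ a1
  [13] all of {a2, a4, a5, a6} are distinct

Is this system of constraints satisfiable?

The assignment a1 = 4, a2 = 3, a3 = 2, a4 = 1, a5 = 2, a6 = 5 works:
  constraint 1 holds since a6 + a1 = 9.
  constraint 7 holds since a4 + a6 = 6.
The rest check out directly.

Satisfiable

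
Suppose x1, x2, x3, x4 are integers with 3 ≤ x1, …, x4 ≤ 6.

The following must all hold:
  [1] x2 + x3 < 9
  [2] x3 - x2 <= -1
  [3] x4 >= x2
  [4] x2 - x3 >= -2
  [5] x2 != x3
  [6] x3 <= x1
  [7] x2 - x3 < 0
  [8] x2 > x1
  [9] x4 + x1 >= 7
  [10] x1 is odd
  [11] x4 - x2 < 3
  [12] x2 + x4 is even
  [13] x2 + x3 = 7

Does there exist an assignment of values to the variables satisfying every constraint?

Unsatisfiable

Constraints 6, 7, and 8 give x3 ≤ x1, x1 < x2, x2 < x3. Chaining: x3 ≤ x1 < x2 < x3, which forces x3 < x3 — impossible.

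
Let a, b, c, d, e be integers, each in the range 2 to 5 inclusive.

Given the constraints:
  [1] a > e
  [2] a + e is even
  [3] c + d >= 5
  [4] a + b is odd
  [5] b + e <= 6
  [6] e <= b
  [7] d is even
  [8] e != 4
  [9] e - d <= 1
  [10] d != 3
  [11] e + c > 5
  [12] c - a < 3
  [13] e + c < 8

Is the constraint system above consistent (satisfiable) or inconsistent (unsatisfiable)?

Satisfiable

One satisfying assignment is a = 4, b = 3, c = 5, d = 2, e = 2.
For the less obvious constraints — constraint 3: c + d = 7; constraint 5: b + e = 5; constraint 9: e - d = 0 — and the others hold by inspection.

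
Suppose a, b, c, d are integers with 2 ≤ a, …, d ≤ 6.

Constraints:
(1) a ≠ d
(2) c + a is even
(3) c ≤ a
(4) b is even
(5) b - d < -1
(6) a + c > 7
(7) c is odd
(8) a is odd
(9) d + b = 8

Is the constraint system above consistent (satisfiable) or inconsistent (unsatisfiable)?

Satisfiable

One satisfying assignment is a = 5, b = 2, c = 5, d = 6.
For the less obvious constraints — constraint 5: b - d = -4; constraint 6: a + c = 10 — and the others hold by inspection.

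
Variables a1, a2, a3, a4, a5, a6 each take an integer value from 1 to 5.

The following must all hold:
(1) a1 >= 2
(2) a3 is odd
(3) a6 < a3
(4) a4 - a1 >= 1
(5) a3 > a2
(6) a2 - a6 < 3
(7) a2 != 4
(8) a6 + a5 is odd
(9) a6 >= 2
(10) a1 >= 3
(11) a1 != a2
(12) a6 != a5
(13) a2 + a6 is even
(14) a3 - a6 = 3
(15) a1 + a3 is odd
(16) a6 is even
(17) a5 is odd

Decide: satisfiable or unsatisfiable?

Satisfiable

The assignment a1 = 4, a2 = 2, a3 = 5, a4 = 5, a5 = 5, a6 = 2 works:
  constraint 4 holds since a4 - a1 = 1.
  constraint 6 holds since a2 - a6 = 0.
  constraint 14 holds since a3 - a6 = 3.
The rest check out directly.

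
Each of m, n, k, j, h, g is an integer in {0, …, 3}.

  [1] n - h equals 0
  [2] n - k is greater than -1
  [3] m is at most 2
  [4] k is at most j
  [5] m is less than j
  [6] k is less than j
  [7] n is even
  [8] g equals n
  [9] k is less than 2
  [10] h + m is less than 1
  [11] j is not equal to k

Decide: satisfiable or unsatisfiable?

Take m = 0, n = 0, k = 0, j = 2, h = 0, g = 0. Then constraint 1: n - h = 0; constraint 2: n - k = 0; constraint 10: h + m = 0, and every other listed constraint is also met.

Satisfiable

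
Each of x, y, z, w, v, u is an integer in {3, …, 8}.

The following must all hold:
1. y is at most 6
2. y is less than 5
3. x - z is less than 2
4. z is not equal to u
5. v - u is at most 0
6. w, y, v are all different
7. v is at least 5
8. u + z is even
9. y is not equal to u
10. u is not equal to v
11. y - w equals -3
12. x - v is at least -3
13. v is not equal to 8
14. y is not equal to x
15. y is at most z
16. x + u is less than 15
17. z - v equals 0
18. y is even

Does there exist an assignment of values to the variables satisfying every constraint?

The assignment x = 5, y = 4, z = 5, w = 7, v = 5, u = 7 works:
  constraint 3 holds since x - z = 0.
  constraint 5 holds since v - u = -2.
The rest check out directly.

Satisfiable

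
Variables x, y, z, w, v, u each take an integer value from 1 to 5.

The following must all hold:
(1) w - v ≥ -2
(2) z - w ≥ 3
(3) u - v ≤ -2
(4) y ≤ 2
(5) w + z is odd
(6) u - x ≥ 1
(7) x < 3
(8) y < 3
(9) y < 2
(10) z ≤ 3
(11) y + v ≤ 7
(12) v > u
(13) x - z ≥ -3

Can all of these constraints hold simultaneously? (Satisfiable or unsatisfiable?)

Constraints 1, 2, 3, 6, and 13 give v − u ≥ 2, u − x ≥ 1, x − z ≥ -3, z − w ≥ 3, w − v ≥ -2.
Adding all 5 inequalities: the left sides telescope to 0, and the right sides sum to 2 + 1 + (-3) + 3 + (-2) = 1. So 0 ≥ 1, which is false.

Unsatisfiable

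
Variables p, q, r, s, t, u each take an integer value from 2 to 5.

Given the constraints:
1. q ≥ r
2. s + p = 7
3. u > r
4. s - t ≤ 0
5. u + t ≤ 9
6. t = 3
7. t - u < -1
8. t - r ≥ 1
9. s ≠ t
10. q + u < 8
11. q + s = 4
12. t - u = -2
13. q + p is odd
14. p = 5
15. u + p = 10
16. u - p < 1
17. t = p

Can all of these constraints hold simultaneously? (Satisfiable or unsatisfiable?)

Unsatisfiable

Constraint 6 fixes t = 3 and constraint 14 fixes p = 5, but constraint 17 requires t = p. Since 3 ≠ 5, contradiction.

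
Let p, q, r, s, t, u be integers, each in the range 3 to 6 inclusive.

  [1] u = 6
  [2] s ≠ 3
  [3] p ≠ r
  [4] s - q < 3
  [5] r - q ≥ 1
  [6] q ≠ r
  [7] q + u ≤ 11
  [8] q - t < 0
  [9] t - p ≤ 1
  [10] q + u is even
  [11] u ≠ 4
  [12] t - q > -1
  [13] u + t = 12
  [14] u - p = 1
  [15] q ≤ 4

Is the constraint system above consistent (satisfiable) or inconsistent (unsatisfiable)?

Try p = 5, q = 4, r = 6, s = 4, t = 6, u = 6.
Check constraint 4: s - q = 0; constraint 5: r - q = 2. The remaining constraints are straightforward to verify.

Satisfiable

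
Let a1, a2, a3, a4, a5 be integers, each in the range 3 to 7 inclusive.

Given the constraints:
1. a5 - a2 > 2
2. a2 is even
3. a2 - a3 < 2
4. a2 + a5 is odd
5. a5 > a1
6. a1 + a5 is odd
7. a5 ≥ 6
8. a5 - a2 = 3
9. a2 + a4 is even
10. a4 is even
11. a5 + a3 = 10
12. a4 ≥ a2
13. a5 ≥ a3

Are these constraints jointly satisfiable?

Satisfiable

Setting (a1, a2, a3, a4, a5) = (4, 4, 3, 6, 7) satisfies everything: constraint 1: a5 - a2 = 3; constraint 3: a2 - a3 = 1; constraint 8: a5 - a2 = 3, and the others follow.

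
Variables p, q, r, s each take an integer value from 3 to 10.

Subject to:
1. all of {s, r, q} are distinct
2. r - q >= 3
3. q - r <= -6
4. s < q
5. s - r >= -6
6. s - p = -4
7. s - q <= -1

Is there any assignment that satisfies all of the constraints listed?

Constraints 3, 5, and 7 give s − r ≥ -6, r − q ≥ 6, q − s ≥ 1.
Adding all 3 inequalities: the left sides telescope to 0, and the right sides sum to (-6) + 6 + 1 = 1. So 0 ≥ 1, which is false.

Unsatisfiable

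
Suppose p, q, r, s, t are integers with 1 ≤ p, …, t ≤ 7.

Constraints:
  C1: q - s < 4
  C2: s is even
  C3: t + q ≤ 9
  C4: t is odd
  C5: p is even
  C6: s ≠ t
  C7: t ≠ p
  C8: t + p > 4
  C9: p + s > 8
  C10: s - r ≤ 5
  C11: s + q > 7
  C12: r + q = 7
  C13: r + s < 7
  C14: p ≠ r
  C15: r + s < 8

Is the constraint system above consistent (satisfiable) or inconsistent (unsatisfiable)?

One satisfying assignment is p = 6, q = 6, r = 1, s = 4, t = 1.
For the less obvious constraints — constraint 1: q - s = 2; constraint 3: t + q = 7 — and the others hold by inspection.

Satisfiable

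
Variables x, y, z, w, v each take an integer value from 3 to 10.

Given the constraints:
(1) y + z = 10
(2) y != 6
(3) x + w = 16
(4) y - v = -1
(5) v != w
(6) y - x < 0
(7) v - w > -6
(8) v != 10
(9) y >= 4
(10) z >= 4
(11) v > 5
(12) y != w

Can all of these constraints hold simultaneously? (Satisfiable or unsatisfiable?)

Satisfiable

Take x = 7, y = 5, z = 5, w = 9, v = 6. Then constraint 1: y + z = 10; constraint 3: x + w = 16; constraint 4: y - v = -1, and every other listed constraint is also met.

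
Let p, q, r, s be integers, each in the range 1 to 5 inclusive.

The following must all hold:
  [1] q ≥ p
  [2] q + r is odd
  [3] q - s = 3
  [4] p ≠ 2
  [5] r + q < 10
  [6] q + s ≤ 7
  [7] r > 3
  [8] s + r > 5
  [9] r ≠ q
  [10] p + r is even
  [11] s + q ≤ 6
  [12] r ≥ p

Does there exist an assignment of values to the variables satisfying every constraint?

Satisfiable

Take p = 3, q = 4, r = 5, s = 1. Then constraint 3: q - s = 3; constraint 5: r + q = 9; constraint 6: q + s = 5, and every other listed constraint is also met.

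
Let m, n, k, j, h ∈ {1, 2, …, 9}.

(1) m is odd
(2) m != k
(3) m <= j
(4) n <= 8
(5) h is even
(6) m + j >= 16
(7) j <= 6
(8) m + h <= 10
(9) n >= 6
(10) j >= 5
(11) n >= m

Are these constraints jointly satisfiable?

From constraints 4 and 11: m ≤ n ≤ 8. From constraint 7: j ≤ 6. Hence m + j ≤ 14. But constraint 6 requires m + j ≥ 16, and 16 > 14. Contradiction.

Unsatisfiable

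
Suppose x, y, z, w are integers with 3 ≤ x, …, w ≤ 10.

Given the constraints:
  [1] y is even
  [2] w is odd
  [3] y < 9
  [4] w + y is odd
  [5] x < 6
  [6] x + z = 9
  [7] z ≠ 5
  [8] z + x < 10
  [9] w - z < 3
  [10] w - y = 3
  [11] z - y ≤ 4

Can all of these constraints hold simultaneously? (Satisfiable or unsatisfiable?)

Try x = 3, y = 4, z = 6, w = 7.
Check constraint 6: x + z = 9; constraint 8: z + x = 9; constraint 9: w - z = 1. The remaining constraints are straightforward to verify.

Satisfiable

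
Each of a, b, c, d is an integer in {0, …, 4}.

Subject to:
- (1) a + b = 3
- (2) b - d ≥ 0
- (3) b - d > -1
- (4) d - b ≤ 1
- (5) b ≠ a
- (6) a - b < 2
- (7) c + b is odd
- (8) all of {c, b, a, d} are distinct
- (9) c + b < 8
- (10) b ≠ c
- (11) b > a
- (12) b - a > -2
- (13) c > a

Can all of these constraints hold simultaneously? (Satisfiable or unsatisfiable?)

Take a = 1, b = 2, c = 3, d = 0. Then constraint 1: a + b = 3; constraint 2: b - d = 2, and every other listed constraint is also met.

Satisfiable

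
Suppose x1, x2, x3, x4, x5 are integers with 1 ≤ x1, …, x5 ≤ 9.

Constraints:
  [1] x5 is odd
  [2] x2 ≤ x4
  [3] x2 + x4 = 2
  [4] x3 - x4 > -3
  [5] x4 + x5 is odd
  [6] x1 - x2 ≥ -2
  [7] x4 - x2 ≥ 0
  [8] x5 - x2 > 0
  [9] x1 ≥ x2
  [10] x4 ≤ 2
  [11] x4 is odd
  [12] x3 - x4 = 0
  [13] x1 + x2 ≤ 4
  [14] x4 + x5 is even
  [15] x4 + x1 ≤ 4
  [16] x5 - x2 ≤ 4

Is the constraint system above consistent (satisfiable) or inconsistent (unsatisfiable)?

Constraint 11 makes x4 odd and constraint 1 makes x5 odd, so x4 + x5 must be even. Constraint 5 says x4 + x5 is odd — contradiction.

Unsatisfiable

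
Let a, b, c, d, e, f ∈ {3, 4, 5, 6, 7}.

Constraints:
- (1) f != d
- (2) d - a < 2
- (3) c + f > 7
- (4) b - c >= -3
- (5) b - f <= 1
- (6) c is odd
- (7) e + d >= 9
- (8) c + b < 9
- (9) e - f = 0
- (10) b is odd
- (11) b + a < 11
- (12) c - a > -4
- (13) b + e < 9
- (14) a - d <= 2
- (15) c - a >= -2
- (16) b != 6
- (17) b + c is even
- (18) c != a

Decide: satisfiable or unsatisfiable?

Take a = 6, b = 3, c = 5, d = 7, e = 5, f = 5. Then constraint 2: d - a = 1; constraint 3: c + f = 10, and every other listed constraint is also met.

Satisfiable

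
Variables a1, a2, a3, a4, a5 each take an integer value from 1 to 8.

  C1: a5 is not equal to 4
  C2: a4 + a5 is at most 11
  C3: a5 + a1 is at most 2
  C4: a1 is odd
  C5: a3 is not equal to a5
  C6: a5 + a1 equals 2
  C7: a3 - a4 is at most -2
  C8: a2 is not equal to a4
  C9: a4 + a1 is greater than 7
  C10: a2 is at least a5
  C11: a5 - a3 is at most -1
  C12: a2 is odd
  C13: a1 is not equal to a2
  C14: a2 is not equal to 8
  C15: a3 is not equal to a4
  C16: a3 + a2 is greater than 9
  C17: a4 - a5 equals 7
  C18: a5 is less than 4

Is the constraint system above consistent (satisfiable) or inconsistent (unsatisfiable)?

Satisfiable

Setting (a1, a2, a3, a4, a5) = (1, 7, 3, 8, 1) satisfies everything: constraint 2: a4 + a5 = 9; constraint 3: a5 + a1 = 2; constraint 6: a5 + a1 = 2, and the others follow.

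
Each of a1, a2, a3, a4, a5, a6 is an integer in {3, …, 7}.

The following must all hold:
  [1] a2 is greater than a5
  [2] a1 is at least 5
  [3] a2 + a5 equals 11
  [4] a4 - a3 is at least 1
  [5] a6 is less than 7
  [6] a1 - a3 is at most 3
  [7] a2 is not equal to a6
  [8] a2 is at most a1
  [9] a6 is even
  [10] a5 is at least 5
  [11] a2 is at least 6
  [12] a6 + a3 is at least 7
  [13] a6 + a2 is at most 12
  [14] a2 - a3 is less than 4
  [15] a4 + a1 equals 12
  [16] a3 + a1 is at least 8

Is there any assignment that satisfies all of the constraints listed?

The assignment a1 = 6, a2 = 6, a3 = 4, a4 = 6, a5 = 5, a6 = 4 works:
  constraint 3 holds since a2 + a5 = 11.
  constraint 4 holds since a4 - a3 = 2.
The rest check out directly.

Satisfiable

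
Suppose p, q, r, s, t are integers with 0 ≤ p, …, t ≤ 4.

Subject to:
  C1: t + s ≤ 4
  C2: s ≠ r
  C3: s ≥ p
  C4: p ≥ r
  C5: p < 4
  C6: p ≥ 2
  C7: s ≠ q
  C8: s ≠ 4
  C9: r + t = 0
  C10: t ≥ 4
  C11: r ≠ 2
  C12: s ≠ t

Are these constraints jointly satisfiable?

From constraint 10: t ≥ 4. From constraints 3 and 6: s ≥ p ≥ 2. Hence t + s ≥ 6. But constraint 1 requires t + s ≤ 4, and 4 < 6. Contradiction.

Unsatisfiable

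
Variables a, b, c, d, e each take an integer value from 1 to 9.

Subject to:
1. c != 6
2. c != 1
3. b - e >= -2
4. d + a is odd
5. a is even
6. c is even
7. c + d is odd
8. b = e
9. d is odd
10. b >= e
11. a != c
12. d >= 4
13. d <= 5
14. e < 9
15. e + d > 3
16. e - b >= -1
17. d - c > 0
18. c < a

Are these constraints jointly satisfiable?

Satisfiable

The assignment a = 8, b = 1, c = 2, d = 5, e = 1 works:
  constraint 3 holds since b - e = 0.
  constraint 15 holds since e + d = 6.
The rest check out directly.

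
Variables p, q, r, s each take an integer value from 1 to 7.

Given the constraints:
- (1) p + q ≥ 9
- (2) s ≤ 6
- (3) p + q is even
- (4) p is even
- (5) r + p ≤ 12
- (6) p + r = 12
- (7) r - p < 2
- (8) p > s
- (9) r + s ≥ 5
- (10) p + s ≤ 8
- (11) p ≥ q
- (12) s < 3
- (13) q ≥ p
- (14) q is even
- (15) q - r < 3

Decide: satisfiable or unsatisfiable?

Satisfiable

Setting (p, q, r, s) = (6, 6, 6, 2) satisfies everything: constraint 1: p + q = 12; constraint 5: r + p = 12, and the others follow.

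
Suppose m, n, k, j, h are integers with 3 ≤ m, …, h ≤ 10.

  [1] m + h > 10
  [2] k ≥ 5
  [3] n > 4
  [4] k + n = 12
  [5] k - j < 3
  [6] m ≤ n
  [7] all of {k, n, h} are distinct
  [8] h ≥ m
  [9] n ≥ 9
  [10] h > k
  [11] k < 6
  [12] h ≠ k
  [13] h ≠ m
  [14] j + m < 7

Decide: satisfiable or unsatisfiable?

Unsatisfiable

From constraint 2: k ≥ 5. From constraint 9: n ≥ 9. Hence k + n ≥ 14. But constraint 4 requires k + n = 12, and 12 < 14. Contradiction.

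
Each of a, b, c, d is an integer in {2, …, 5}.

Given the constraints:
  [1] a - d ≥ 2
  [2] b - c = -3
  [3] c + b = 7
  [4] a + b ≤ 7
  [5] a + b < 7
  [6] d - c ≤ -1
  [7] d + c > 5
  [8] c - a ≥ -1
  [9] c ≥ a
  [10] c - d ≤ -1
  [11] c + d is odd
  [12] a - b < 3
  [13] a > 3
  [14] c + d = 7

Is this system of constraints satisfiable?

Constraints 1, 8, and 10 give c − a ≥ -1, a − d ≥ 2, d − c ≥ 1.
Adding all 3 inequalities: the left sides telescope to 0, and the right sides sum to (-1) + 2 + 1 = 2. So 0 ≥ 2, which is false.

Unsatisfiable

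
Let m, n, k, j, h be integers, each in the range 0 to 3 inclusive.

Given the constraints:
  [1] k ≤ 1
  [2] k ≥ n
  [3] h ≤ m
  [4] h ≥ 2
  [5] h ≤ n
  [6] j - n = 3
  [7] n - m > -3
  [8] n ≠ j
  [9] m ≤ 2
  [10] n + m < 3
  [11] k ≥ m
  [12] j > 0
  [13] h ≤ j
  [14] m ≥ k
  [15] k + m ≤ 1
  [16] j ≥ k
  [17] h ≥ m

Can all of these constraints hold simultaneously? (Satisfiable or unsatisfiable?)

Unsatisfiable

From constraints 3 and 4: m ≥ h and h ≥ 2, so m ≥ 2. From constraints 1 and 11: m ≤ k and k ≤ 1, so m ≤ 1. But 1 < 2, so no value of m works.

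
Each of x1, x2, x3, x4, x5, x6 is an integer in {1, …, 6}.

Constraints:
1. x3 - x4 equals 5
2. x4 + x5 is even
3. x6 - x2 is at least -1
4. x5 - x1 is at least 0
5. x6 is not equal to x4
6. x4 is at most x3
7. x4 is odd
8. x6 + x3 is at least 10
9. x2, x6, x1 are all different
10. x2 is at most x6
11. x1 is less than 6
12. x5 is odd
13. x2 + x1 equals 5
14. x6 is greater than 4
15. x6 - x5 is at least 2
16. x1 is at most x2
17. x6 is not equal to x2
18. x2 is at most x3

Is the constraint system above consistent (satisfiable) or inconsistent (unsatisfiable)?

Satisfiable

Take x1 = 1, x2 = 4, x3 = 6, x4 = 1, x5 = 1, x6 = 5. Then constraint 1: x3 - x4 = 5; constraint 3: x6 - x2 = 1, and every other listed constraint is also met.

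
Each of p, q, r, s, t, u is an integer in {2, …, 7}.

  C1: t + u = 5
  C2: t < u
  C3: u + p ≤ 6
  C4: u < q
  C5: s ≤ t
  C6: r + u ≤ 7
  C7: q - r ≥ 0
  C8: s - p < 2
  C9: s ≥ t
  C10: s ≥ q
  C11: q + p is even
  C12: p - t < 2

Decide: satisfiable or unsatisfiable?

Constraints 2, 4, 5, and 10 give q ≤ s, s ≤ t, t < u, u < q. Chaining: q ≤ s ≤ t < u < q, which forces q < q — impossible.

Unsatisfiable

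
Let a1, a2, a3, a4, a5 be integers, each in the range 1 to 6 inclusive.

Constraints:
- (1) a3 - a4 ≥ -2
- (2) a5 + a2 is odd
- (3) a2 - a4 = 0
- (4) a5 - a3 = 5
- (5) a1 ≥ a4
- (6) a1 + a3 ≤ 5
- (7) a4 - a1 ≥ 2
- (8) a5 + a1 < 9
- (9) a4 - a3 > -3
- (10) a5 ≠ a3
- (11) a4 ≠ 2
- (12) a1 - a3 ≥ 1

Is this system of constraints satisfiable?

Unsatisfiable

Constraints 1, 7, and 12 give a1 − a3 ≥ 1, a3 − a4 ≥ -2, a4 − a1 ≥ 2.
Adding all 3 inequalities: the left sides telescope to 0, and the right sides sum to 1 + (-2) + 2 = 1. So 0 ≥ 1, which is false.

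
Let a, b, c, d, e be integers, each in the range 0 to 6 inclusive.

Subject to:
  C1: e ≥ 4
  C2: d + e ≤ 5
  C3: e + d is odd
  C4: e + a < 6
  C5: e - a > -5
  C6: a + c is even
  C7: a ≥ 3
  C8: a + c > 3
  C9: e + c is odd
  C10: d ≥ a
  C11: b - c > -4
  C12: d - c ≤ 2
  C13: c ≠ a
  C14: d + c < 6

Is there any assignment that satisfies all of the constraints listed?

Unsatisfiable

From constraints 7 and 10: d ≥ a ≥ 3. From constraint 1: e ≥ 4. Hence d + e ≥ 7. But constraint 2 requires d + e ≤ 5, and 5 < 7. Contradiction.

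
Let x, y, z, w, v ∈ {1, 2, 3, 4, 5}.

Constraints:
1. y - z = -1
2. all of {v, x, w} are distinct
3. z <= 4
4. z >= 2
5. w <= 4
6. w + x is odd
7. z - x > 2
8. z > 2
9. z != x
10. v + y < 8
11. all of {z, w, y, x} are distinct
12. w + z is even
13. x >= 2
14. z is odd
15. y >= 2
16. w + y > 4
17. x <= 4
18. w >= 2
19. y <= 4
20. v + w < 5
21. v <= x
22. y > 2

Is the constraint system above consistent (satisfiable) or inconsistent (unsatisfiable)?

Unsatisfiable

Constraints 3, 4, 5, 13, 15, 17, 18, and 19 confine each of z, w, y, x to the 3 values {2, …, 4}.
Constraint 11 requires all 4 of them to be distinct, but only 3 values are available — impossible by the pigeonhole principle.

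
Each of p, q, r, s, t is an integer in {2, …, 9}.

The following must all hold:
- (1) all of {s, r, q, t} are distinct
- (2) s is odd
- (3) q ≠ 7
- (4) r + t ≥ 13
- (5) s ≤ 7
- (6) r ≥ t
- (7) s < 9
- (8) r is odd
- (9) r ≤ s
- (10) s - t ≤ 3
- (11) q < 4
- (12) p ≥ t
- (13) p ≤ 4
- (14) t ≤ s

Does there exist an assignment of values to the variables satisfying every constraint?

From constraints 5 and 9: r ≤ s ≤ 7. From constraints 12 and 13: t ≤ p ≤ 4. Hence r + t ≤ 11. But constraint 4 requires r + t ≥ 13, and 13 > 11. Contradiction.

Unsatisfiable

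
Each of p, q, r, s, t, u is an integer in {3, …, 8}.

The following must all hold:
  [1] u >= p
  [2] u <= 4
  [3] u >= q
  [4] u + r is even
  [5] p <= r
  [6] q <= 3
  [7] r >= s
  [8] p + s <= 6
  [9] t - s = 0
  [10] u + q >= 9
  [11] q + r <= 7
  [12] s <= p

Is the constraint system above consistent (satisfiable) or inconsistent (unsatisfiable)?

Unsatisfiable

From constraint 2: u ≤ 4. From constraint 6: q ≤ 3. Hence u + q ≤ 7. But constraint 10 requires u + q ≥ 9, and 9 > 7. Contradiction.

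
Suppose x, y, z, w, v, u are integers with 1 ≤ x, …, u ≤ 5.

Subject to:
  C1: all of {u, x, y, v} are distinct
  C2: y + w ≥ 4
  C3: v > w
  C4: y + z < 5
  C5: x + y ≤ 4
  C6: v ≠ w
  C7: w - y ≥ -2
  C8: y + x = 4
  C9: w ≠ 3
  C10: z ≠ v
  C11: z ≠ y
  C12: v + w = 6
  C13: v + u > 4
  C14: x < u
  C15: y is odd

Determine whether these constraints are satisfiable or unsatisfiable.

Take x = 1, y = 3, z = 1, w = 2, v = 4, u = 2. Then constraint 2: y + w = 5; constraint 4: y + z = 4, and every other listed constraint is also met.

Satisfiable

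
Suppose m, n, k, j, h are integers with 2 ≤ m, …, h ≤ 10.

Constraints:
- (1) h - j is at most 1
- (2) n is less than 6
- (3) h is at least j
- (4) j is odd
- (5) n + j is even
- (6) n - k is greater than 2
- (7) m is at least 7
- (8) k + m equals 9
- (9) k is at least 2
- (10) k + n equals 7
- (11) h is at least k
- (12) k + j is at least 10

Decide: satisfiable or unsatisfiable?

Satisfiable

Take m = 7, n = 5, k = 2, j = 9, h = 10. Then constraint 1: h - j = 1; constraint 6: n - k = 3; constraint 8: k + m = 9, and every other listed constraint is also met.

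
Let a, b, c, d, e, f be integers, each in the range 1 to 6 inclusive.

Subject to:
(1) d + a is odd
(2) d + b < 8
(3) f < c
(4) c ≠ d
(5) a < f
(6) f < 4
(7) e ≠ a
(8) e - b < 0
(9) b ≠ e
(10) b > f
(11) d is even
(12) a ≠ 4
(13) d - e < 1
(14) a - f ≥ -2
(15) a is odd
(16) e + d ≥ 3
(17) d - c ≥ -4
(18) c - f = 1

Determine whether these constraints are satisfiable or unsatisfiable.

Satisfiable

The assignment a = 1, b = 5, c = 4, d = 2, e = 3, f = 3 works:
  constraint 2 holds since d + b = 7.
  constraint 8 holds since e - b = -2.
  constraint 13 holds since d - e = -1.
The rest check out directly.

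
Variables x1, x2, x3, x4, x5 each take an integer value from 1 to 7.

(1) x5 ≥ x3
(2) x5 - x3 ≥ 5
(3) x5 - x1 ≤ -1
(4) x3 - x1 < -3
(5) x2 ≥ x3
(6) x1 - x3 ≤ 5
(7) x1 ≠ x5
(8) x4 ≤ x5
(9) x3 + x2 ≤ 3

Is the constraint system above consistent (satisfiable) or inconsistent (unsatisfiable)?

Unsatisfiable

Constraints 2, 3, and 6 give x3 − x1 ≥ -5, x1 − x5 ≥ 1, x5 − x3 ≥ 5.
Adding all 3 inequalities: the left sides telescope to 0, and the right sides sum to (-5) + 1 + 5 = 1. So 0 ≥ 1, which is false.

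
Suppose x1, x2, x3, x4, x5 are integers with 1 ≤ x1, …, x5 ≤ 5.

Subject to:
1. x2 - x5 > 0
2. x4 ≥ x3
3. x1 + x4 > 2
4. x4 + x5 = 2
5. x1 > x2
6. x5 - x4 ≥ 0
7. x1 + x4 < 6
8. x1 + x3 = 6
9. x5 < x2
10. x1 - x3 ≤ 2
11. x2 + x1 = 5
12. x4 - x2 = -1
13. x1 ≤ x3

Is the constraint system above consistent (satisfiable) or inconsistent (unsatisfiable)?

Unsatisfiable

Constraints 2, 5, 6, 9, and 13 give x4 ≤ x5, x5 < x2, x2 < x1, x1 ≤ x3, x3 ≤ x4. Chaining: x4 ≤ x5 < x2 < x1 ≤ x3 ≤ x4, which forces x4 < x4 — impossible.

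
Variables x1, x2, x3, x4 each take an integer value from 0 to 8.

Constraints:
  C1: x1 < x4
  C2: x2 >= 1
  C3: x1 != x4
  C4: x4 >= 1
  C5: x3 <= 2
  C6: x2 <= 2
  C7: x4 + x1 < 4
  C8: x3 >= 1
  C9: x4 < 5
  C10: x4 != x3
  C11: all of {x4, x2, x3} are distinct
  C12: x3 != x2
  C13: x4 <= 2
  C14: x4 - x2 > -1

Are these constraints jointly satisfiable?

Constraints 2, 4, 5, 6, 8, and 13 confine each of x4, x2, x3 to the 2 values {1, 2}.
Constraint 11 requires all 3 of them to be distinct, but only 2 values are available — impossible by the pigeonhole principle.

Unsatisfiable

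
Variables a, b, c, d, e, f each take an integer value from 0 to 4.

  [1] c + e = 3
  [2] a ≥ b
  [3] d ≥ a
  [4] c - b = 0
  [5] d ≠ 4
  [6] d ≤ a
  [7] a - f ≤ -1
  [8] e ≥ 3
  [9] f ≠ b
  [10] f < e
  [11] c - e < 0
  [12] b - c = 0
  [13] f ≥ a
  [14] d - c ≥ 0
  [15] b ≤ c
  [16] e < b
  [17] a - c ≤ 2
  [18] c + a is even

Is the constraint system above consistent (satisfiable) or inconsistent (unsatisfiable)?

Constraints 2, 7, 10, and 16 give f < e, e < b, b ≤ a, a < f. Chaining: f < e < b ≤ a < f, which forces f < f — impossible.

Unsatisfiable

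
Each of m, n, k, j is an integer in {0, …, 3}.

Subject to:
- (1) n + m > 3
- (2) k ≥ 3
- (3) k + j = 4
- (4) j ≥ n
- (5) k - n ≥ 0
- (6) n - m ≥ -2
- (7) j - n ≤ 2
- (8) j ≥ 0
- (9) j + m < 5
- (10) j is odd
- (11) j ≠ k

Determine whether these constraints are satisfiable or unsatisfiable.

Setting (m, n, k, j) = (3, 1, 3, 1) satisfies everything: constraint 1: n + m = 4; constraint 3: k + j = 4, and the others follow.

Satisfiable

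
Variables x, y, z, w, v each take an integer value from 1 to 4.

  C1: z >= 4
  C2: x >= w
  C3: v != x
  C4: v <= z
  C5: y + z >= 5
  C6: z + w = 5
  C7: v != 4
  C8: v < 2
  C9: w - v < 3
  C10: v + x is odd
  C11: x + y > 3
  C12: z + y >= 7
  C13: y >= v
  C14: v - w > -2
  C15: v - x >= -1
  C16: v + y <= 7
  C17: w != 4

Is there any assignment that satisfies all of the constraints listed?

Satisfiable

Try x = 2, y = 4, z = 4, w = 1, v = 1.
Check constraint 5: y + z = 8; constraint 6: z + w = 5. The remaining constraints are straightforward to verify.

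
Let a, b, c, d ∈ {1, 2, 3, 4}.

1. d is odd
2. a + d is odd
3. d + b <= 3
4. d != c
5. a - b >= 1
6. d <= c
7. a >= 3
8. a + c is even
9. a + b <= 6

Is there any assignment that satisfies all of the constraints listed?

Setting (a, b, c, d) = (4, 2, 4, 1) satisfies everything: constraint 3: d + b = 3; constraint 5: a - b = 2; constraint 9: a + b = 6, and the others follow.

Satisfiable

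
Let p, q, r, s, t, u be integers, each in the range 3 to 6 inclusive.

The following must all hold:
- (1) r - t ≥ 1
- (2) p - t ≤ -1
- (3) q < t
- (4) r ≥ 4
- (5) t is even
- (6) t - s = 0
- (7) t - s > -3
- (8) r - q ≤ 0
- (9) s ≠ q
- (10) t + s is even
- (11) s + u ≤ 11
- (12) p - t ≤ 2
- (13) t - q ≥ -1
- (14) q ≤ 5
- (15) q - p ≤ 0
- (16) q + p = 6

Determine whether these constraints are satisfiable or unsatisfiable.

Unsatisfiable

Constraints 1, 2, 8, and 15 give r − t ≥ 1, t − p ≥ 1, p − q ≥ 0, q − r ≥ 0.
Adding all 4 inequalities: the left sides telescope to 0, and the right sides sum to 1 + 1 + 0 + 0 = 2. So 0 ≥ 2, which is false.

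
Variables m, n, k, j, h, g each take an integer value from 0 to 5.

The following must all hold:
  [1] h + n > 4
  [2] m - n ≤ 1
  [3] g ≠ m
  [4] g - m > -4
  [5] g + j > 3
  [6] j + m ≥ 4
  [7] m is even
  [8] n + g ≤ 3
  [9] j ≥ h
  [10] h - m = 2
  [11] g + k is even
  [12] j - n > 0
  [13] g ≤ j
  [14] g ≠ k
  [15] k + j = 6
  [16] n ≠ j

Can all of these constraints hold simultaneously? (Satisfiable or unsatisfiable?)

Satisfiable

Take m = 2, n = 3, k = 2, j = 4, h = 4, g = 0. Then constraint 1: h + n = 7; constraint 2: m - n = -1; constraint 4: g - m = -2, and every other listed constraint is also met.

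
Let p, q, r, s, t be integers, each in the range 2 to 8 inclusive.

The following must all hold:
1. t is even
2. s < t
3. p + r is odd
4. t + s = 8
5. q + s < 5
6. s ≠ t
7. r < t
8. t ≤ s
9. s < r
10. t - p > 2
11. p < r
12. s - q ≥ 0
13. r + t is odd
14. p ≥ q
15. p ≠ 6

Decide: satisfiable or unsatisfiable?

Unsatisfiable

Constraints 7, 8, and 9 give t ≤ s, s < r, r < t. Chaining: t ≤ s < r < t, which forces t < t — impossible.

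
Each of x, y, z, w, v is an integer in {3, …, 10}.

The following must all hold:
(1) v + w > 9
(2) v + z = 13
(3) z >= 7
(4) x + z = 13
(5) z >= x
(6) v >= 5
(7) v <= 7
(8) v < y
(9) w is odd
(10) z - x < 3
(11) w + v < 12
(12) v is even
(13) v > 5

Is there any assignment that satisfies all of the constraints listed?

Satisfiable

Setting (x, y, z, w, v) = (6, 7, 7, 5, 6) satisfies everything: constraint 1: v + w = 11; constraint 2: v + z = 13, and the others follow.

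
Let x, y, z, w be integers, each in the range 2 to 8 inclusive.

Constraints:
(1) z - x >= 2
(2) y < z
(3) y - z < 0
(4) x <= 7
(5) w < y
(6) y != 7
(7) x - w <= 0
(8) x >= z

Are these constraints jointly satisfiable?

Constraints 3, 5, 7, and 8 give w < y, y < z, z ≤ x, x ≤ w. Chaining: w < y < z ≤ x ≤ w, which forces w < w — impossible.

Unsatisfiable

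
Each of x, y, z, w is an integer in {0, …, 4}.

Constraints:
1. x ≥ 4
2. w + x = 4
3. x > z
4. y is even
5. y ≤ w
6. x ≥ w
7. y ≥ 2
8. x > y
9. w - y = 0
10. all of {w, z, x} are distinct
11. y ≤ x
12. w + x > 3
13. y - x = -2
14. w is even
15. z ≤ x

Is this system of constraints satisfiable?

Unsatisfiable

From constraints 5 and 7: w ≥ y ≥ 2. From constraint 1: x ≥ 4. Hence w + x ≥ 6. But constraint 2 requires w + x = 4, and 4 < 6. Contradiction.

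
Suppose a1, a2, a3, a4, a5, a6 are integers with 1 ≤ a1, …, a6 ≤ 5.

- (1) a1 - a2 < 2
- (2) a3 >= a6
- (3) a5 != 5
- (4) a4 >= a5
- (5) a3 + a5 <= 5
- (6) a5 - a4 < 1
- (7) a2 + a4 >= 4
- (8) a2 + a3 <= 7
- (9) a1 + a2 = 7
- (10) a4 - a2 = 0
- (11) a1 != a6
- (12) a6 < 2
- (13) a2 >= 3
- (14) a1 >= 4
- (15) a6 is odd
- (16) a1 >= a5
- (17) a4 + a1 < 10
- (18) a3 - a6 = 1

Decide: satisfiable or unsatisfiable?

Satisfiable

Take a1 = 4, a2 = 3, a3 = 2, a4 = 3, a5 = 1, a6 = 1. Then constraint 1: a1 - a2 = 1; constraint 5: a3 + a5 = 3, and every other listed constraint is also met.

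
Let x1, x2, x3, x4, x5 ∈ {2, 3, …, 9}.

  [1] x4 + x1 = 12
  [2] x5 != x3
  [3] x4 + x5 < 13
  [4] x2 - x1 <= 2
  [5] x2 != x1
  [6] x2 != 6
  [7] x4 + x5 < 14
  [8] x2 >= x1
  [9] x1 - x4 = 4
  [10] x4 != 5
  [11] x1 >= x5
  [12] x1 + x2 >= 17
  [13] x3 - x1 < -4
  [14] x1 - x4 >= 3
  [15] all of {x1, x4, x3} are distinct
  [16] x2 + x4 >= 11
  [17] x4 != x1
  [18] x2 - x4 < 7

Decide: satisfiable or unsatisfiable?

Satisfiable

Take x1 = 8, x2 = 9, x3 = 2, x4 = 4, x5 = 8. Then constraint 1: x4 + x1 = 12; constraint 3: x4 + x5 = 12, and every other listed constraint is also met.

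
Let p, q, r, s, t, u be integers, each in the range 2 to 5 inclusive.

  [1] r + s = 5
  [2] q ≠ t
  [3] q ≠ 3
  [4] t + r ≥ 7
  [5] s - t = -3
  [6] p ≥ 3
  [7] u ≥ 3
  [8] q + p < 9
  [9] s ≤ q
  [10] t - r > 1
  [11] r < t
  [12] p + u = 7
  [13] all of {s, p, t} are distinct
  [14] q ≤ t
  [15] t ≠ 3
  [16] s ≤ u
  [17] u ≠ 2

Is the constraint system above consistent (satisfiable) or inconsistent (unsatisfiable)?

Satisfiable

One satisfying assignment is p = 3, q = 4, r = 3, s = 2, t = 5, u = 4.
For the less obvious constraints — constraint 1: r + s = 5; constraint 4: t + r = 8; constraint 5: s - t = -3 — and the others hold by inspection.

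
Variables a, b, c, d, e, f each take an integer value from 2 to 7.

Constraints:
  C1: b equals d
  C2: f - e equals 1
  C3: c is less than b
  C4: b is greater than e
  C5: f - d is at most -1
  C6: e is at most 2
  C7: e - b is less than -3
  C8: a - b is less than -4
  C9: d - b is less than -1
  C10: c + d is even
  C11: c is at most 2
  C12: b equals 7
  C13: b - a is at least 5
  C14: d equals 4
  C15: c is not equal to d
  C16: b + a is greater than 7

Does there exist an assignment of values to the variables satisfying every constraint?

Unsatisfiable

Constraint 12 fixes b = 7 and constraint 14 fixes d = 4, but constraint 1 requires b = d. Since 7 ≠ 4, contradiction.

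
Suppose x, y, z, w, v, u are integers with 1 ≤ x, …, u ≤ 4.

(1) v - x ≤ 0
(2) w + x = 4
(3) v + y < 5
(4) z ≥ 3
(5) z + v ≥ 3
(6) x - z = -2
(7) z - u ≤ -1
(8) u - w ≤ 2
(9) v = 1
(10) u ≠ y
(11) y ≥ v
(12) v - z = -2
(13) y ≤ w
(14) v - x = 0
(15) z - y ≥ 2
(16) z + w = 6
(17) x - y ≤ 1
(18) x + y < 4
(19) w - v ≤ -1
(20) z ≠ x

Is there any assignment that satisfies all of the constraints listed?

Unsatisfiable

Constraints 1, 7, 8, 15, 17, and 19 give v − w ≥ 1, w − u ≥ -2, u − z ≥ 1, z − y ≥ 2, y − x ≥ -1, x − v ≥ 0.
Adding all 6 inequalities: the left sides telescope to 0, and the right sides sum to 1 + (-2) + 1 + 2 + (-1) + 0 = 1. So 0 ≥ 1, which is false.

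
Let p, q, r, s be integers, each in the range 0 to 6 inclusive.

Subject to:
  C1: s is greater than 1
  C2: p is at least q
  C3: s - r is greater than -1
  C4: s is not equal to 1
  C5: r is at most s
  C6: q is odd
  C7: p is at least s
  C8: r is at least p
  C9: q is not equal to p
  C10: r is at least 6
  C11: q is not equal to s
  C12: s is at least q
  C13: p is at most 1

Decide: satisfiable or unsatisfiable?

Unsatisfiable

From constraints 5 and 10: s ≥ r and r ≥ 6, so s ≥ 6. From constraints 7 and 13: s ≤ p and p ≤ 1, so s ≤ 1. But 1 < 6, so no value of s works.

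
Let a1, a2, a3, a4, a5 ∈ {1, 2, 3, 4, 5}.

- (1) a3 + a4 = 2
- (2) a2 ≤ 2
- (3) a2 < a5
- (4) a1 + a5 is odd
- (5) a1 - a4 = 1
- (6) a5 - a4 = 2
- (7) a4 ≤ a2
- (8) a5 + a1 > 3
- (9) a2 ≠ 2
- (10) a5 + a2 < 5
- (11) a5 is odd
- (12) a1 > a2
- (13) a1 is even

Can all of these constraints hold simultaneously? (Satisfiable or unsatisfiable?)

Try a1 = 2, a2 = 1, a3 = 1, a4 = 1, a5 = 3.
Check constraint 1: a3 + a4 = 2; constraint 5: a1 - a4 = 1. The remaining constraints are straightforward to verify.

Satisfiable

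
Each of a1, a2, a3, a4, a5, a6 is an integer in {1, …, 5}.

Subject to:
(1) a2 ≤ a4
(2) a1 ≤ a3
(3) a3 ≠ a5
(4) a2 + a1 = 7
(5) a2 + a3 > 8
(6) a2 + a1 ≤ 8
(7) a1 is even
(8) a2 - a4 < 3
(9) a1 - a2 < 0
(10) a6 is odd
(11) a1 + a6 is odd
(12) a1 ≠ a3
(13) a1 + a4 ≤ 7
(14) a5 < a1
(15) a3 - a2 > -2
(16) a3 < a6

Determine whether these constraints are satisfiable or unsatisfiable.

Setting (a1, a2, a3, a4, a5, a6) = (2, 5, 4, 5, 1, 5) satisfies everything: constraint 4: a2 + a1 = 7; constraint 5: a2 + a3 = 9, and the others follow.

Satisfiable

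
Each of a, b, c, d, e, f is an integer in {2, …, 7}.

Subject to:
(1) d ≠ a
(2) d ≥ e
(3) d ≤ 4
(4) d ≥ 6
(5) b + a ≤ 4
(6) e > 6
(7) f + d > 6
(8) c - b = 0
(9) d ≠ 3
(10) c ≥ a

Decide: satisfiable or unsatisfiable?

Unsatisfiable

From constraint 6: e ≥ 7. From constraints 2 and 3: e ≤ d and d ≤ 4, so e ≤ 4. But 4 < 7, so no value of e works.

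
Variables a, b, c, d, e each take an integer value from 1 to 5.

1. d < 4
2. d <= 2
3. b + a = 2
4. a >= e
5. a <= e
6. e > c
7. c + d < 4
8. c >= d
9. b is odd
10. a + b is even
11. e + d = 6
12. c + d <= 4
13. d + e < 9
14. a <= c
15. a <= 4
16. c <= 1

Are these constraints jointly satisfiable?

From constraints 4 and 15: e ≤ a ≤ 4. From constraints 8 and 16: d ≤ c ≤ 1. Hence e + d ≤ 5. But constraint 11 requires e + d = 6, and 6 > 5. Contradiction.

Unsatisfiable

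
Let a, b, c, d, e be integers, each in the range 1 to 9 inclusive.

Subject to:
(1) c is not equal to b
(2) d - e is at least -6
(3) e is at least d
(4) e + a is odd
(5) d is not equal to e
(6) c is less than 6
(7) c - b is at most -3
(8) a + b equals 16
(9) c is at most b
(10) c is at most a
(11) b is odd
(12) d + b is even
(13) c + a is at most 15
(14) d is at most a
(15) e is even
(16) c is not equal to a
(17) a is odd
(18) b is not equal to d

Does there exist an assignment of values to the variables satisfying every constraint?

Satisfiable

Take a = 9, b = 7, c = 4, d = 1, e = 4. Then constraint 2: d - e = -3; constraint 7: c - b = -3, and every other listed constraint is also met.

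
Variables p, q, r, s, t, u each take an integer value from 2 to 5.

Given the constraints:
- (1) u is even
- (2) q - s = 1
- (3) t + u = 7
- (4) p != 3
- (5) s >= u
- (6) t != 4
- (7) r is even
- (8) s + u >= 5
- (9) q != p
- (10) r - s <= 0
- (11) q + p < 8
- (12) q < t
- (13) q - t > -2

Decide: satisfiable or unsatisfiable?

Try p = 2, q = 4, r = 2, s = 3, t = 5, u = 2.
Check constraint 2: q - s = 1; constraint 3: t + u = 7; constraint 8: s + u = 5. The remaining constraints are straightforward to verify.

Satisfiable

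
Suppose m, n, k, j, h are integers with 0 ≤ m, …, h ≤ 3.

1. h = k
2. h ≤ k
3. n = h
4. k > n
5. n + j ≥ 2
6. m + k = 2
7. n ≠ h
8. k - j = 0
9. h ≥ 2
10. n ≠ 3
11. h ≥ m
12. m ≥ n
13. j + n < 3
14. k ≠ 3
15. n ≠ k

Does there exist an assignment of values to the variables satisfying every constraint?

Unsatisfiable

From constraints 1 and 3, n = h = k, so n = k. But constraint 15 says n ≠ k. Contradiction.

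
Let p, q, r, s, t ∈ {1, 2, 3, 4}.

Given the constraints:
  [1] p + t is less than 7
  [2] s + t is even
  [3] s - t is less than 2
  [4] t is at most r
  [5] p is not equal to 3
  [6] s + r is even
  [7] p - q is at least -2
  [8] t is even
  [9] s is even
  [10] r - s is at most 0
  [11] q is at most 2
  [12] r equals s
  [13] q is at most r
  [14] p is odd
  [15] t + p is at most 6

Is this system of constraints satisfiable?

Satisfiable

Setting (p, q, r, s, t) = (1, 2, 4, 4, 4) satisfies everything: constraint 1: p + t = 5; constraint 3: s - t = 0; constraint 7: p - q = -1, and the others follow.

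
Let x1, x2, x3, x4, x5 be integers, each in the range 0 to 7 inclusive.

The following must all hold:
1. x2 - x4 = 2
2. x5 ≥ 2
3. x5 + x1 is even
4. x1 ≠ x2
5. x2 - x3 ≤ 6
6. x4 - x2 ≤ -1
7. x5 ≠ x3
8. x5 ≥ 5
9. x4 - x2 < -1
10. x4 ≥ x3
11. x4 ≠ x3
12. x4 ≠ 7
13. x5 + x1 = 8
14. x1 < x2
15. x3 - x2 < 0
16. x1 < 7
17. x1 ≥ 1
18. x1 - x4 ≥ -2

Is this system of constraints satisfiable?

Setting (x1, x2, x3, x4, x5) = (2, 6, 3, 4, 6) satisfies everything: constraint 1: x2 - x4 = 2; constraint 5: x2 - x3 = 3; constraint 6: x4 - x2 = -2, and the others follow.

Satisfiable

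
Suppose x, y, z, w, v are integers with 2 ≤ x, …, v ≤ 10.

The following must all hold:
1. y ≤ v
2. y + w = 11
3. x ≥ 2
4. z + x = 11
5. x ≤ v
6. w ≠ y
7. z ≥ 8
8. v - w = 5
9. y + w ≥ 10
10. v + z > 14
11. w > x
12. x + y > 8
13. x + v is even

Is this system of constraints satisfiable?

The assignment x = 2, y = 8, z = 9, w = 3, v = 8 works:
  constraint 2 holds since y + w = 11.
  constraint 4 holds since z + x = 11.
The rest check out directly.

Satisfiable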